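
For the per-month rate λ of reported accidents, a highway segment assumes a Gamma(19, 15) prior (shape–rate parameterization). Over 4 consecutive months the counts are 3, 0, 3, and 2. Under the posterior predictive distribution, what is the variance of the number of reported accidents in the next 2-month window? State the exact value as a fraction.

1134/361

Total count: 3 + 0 + 3 + 2 = 8.
Total exposure: 4 months.
By Gamma–Poisson conjugacy, the posterior is Gamma(α + Σx, β + Σt) = Gamma(19 + 8, 15 + 4) = Gamma(27, 19).
The posterior predictive for a window of length T is Negative Binomial with variance T·α'·(β'+T)/β'² = 2·27·21/361 = 1134/361.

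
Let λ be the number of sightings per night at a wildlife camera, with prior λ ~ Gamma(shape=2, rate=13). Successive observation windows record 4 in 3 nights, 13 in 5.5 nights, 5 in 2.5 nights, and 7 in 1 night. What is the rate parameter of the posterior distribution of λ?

Total count: 4 + 13 + 5 + 7 = 29.
Total exposure: 3 + 5.5 + 2.5 + 1 = 12 nights.
Gamma(α, β) with Poisson data over total exposure Σt gives posterior Gamma(α+Σx, β+Σt) = Gamma(31, 25).

25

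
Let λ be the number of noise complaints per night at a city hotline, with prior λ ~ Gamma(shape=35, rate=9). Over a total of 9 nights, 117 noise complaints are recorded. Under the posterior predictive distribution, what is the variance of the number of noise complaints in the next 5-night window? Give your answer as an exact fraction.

4370/81

Total count 117 over total exposure 9 nights.
Conjugate update: add total count to the shape and total exposure to the rate, giving Gamma(152, 18).
The posterior predictive for a window of length T is Negative Binomial with variance T·α'·(β'+T)/β'² = 5·152·23/324 = 4370/81.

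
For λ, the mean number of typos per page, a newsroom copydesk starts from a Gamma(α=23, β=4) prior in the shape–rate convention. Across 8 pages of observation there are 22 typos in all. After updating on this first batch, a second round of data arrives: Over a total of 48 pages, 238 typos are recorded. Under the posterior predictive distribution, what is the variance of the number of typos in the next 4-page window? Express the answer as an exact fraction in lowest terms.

Total count 22 over total exposure 8 pages.
After the first batch: Gamma(23 + 22, 4 + 8) = Gamma(45, 12).
Total count 238 over total exposure 48 pages.
After the second batch: Gamma(45 + 238, 12 + 48) = Gamma(283, 60).
The posterior predictive for a window of length T is Negative Binomial with variance T·α'·(β'+T)/β'² = 4·283·64/3600 = 4528/225.

4528/225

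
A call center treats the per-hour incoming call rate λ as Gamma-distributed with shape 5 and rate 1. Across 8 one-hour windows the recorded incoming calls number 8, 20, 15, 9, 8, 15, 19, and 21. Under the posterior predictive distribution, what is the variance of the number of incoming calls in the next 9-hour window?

240

Total count: 8 + 20 + 15 + 9 + 8 + 15 + 19 + 21 = 115.
Total exposure: 8 hours.
By Gamma–Poisson conjugacy, the posterior is Gamma(α + Σx, β + Σt) = Gamma(5 + 115, 1 + 8) = Gamma(120, 9).
The posterior predictive for a window of length T is Negative Binomial with variance T·α'·(β'+T)/β'² = 9·120·18/81 = 240.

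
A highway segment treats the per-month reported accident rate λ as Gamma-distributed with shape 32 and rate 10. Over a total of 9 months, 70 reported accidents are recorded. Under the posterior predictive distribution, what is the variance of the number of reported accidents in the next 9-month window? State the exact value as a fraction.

Total count 70 over total exposure 9 months.
Conjugate update: add total count to the shape and total exposure to the rate, giving Gamma(102, 19).
The posterior predictive for a window of length T is Negative Binomial with variance T·α'·(β'+T)/β'² = 9·102·28/361 = 25704/361.

25704/361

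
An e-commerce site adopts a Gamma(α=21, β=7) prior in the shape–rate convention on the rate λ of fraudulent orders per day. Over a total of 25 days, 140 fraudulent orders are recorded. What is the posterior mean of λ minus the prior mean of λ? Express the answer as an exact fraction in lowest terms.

65/32

Total count 140 over total exposure 25 days.
Conjugate update: add total count to the shape and total exposure to the rate, giving Gamma(161, 32).
Posterior mean = 161/32 = 161/32; prior mean = 21/7 = 3. Difference = 161/32 − 3 = 65/32.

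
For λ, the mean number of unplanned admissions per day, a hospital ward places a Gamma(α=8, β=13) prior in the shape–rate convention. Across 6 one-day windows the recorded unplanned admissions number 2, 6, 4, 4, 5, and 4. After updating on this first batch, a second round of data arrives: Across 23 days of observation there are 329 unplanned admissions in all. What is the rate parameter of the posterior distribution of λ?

Total count: 2 + 6 + 4 + 4 + 5 + 4 = 25.
Total exposure: 6 days.
After the first batch: Gamma(8 + 25, 13 + 6) = Gamma(33, 19).
Total count 329 over total exposure 23 days.
After the second batch: Gamma(33 + 329, 19 + 23) = Gamma(362, 42).

42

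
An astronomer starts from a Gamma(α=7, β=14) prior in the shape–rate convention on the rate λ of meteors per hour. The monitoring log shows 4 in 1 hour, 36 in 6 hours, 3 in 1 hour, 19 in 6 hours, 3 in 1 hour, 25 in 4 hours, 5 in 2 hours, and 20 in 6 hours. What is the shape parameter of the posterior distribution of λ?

122

Total count: 4 + 36 + 3 + 19 + 3 + 25 + 5 + 20 = 115.
Total exposure: 1 + 6 + 1 + 6 + 1 + 4 + 2 + 6 = 27 hours.
Gamma(α, β) with Poisson data over total exposure Σt gives posterior Gamma(α+Σx, β+Σt) = Gamma(122, 41).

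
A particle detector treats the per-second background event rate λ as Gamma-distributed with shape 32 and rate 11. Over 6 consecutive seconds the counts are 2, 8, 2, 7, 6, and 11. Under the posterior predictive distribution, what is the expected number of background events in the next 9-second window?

36

Total count: 2 + 8 + 2 + 7 + 6 + 11 = 36.
Total exposure: 6 seconds.
Conjugate update: add total count to the shape and total exposure to the rate, giving Gamma(68, 17).
Predictive mean over a 9-second window = T·E[λ|data] = 9·68/17 = 36.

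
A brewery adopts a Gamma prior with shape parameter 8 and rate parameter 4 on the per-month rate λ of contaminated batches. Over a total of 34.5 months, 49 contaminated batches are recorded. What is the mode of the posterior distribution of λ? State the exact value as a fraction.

16/11

Total count 49 over total exposure 34.5 months.
Gamma(α, β) with Poisson data over total exposure Σt gives posterior Gamma(α+Σx, β+Σt) = Gamma(57, 77/2).
Posterior mode = (α'−1)/β' = 56/(77/2) = 16/11.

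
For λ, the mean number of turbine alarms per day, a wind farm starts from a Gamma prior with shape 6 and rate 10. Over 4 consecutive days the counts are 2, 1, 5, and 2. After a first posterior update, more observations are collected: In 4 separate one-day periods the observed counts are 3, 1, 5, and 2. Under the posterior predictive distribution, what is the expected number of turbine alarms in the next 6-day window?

Total count: 2 + 1 + 5 + 2 = 10.
Total exposure: 4 days.
After the first batch: Gamma(6 + 10, 10 + 4) = Gamma(16, 14).
Total count: 3 + 1 + 5 + 2 = 11.
Total exposure: 4 days.
After the second batch: Gamma(16 + 11, 14 + 4) = Gamma(27, 18).
Predictive mean over a 6-day window = T·E[λ|data] = 6·27/18 = 9.

9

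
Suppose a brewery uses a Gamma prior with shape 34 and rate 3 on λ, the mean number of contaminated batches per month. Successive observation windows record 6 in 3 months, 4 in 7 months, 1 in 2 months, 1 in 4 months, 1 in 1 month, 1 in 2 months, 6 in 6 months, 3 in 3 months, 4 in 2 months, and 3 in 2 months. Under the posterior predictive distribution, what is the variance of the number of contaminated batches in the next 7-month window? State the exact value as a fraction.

384/25

Total count: 6 + 4 + 1 + 1 + 1 + 1 + 6 + 3 + 4 + 3 = 30.
Total exposure: 3 + 7 + 2 + 4 + 1 + 2 + 6 + 3 + 2 + 2 = 32 months.
Conjugate update: add total count to the shape and total exposure to the rate, giving Gamma(64, 35).
The posterior predictive for a window of length T is Negative Binomial with variance T·α'·(β'+T)/β'² = 7·64·42/1225 = 384/25.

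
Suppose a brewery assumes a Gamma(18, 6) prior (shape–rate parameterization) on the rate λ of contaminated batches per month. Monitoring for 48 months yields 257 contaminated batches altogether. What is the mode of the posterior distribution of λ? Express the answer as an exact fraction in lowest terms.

Total count 257 over total exposure 48 months.
Conjugate update: add total count to the shape and total exposure to the rate, giving Gamma(275, 54).
Posterior mode = (α'−1)/β' = 274/54 = 137/27.

137/27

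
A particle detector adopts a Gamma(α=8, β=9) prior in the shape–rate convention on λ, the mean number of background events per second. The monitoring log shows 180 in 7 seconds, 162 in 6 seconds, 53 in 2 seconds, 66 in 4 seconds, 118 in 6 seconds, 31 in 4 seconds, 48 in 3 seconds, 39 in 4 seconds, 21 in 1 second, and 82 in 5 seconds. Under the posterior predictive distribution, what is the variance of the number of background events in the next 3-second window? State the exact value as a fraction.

Total count: 180 + 162 + 53 + 66 + 118 + 31 + 48 + 39 + 21 + 82 = 800.
Total exposure: 7 + 6 + 2 + 4 + 6 + 4 + 3 + 4 + 1 + 5 = 42 seconds.
Posterior: α' = 8 + 800 = 808, β' = 9 + 42 = 51.
The posterior predictive for a window of length T is Negative Binomial with variance T·α'·(β'+T)/β'² = 3·808·54/2601 = 14544/289.

14544/289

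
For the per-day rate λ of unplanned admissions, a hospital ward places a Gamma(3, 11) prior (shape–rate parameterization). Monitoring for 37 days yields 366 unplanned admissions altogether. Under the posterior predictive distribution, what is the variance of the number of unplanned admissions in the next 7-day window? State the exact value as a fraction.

15785/256

Total count 366 over total exposure 37 days.
By Gamma–Poisson conjugacy, the posterior is Gamma(α + Σx, β + Σt) = Gamma(3 + 366, 11 + 37) = Gamma(369, 48).
The posterior predictive for a window of length T is Negative Binomial with variance T·α'·(β'+T)/β'² = 7·369·55/2304 = 15785/256.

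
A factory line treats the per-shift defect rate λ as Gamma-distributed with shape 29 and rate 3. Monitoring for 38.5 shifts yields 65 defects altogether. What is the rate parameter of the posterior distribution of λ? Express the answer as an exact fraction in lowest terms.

83/2

Total count 65 over total exposure 38.5 shifts.
Conjugate update: add total count to the shape and total exposure to the rate, giving Gamma(94, 83/2).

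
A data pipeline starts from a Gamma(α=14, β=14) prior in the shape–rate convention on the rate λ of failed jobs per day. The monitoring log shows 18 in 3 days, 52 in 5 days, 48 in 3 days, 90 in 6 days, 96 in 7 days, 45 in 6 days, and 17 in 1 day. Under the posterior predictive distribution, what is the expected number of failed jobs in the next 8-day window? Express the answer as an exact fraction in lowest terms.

Total count: 18 + 52 + 48 + 90 + 96 + 45 + 17 = 366.
Total exposure: 3 + 5 + 3 + 6 + 7 + 6 + 1 = 31 days.
By Gamma–Poisson conjugacy, the posterior is Gamma(α + Σx, β + Σt) = Gamma(14 + 366, 14 + 31) = Gamma(380, 45).
Predictive mean over an 8-day window = T·E[λ|data] = 8·380/45 = 608/9.

608/9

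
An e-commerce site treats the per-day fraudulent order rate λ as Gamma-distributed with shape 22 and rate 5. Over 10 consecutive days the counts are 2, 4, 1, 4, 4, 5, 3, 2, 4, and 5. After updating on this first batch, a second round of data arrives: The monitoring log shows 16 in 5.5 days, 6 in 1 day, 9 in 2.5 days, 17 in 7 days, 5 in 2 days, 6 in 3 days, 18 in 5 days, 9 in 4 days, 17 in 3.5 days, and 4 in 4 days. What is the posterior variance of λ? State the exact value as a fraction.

Total count: 2 + 4 + 1 + 4 + 4 + 5 + 3 + 2 + 4 + 5 = 34.
Total exposure: 10 days.
After the first batch: Gamma(22 + 34, 5 + 10) = Gamma(56, 15).
Total count: 16 + 6 + 9 + 17 + 5 + 6 + 18 + 9 + 17 + 4 = 107.
Total exposure: 5.5 + 1 + 2.5 + 7 + 2 + 3 + 5 + 4 + 3.5 + 4 = 37.5 days.
After the second batch: Gamma(56 + 107, 15 + 37.5) = Gamma(163, 105/2).
Posterior variance = α'/β'² = 163/(11025/4) = 652/11025.

652/11025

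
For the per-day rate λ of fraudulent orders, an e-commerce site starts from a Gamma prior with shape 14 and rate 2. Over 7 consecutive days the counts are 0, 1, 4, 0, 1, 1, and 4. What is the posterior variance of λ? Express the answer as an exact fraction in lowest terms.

Total count: 0 + 1 + 4 + 0 + 1 + 1 + 4 = 11.
Total exposure: 7 days.
By Gamma–Poisson conjugacy, the posterior is Gamma(α + Σx, β + Σt) = Gamma(14 + 11, 2 + 7) = Gamma(25, 9).
Posterior variance = α'/β'² = 25/81.

25/81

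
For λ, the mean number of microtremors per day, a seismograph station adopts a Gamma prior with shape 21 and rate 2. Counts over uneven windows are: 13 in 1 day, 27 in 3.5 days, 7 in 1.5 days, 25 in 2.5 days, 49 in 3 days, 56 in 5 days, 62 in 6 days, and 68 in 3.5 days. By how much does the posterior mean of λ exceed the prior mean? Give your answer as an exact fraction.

17/14

Total count: 13 + 27 + 7 + 25 + 49 + 56 + 62 + 68 = 307.
Total exposure: 1 + 3.5 + 1.5 + 2.5 + 3 + 5 + 6 + 3.5 = 26 days.
The Gamma prior is conjugate for the Poisson rate, so λ | data ~ Gamma(21+307, 2+26) = Gamma(328, 28).
Posterior mean = 328/28 = 82/7; prior mean = 21/2 = 21/2. Difference = 82/7 − 21/2 = 17/14.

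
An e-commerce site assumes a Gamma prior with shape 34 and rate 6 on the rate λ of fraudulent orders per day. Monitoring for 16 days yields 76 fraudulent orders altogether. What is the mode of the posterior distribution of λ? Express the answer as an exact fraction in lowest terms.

109/22

Total count 76 over total exposure 16 days.
By Gamma–Poisson conjugacy, the posterior is Gamma(α + Σx, β + Σt) = Gamma(34 + 76, 6 + 16) = Gamma(110, 22).
Posterior mode = (α'−1)/β' = 109/22.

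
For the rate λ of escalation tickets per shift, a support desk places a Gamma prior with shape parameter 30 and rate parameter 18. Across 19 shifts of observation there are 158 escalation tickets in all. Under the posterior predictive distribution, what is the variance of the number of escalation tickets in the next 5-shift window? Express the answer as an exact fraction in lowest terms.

Total count 158 over total exposure 19 shifts.
Conjugate update: add total count to the shape and total exposure to the rate, giving Gamma(188, 37).
The posterior predictive for a window of length T is Negative Binomial with variance T·α'·(β'+T)/β'² = 5·188·42/1369 = 39480/1369.

39480/1369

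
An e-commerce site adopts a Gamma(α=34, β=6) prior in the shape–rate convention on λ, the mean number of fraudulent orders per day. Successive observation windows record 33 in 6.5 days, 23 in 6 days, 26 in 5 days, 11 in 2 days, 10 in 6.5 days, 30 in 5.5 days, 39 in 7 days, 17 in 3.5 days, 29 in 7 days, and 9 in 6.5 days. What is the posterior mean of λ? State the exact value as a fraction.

Total count: 33 + 23 + 26 + 11 + 10 + 30 + 39 + 17 + 29 + 9 = 227.
Total exposure: 6.5 + 6 + 5 + 2 + 6.5 + 5.5 + 7 + 3.5 + 7 + 6.5 = 55.5 days.
The Gamma prior is conjugate for the Poisson rate, so λ | data ~ Gamma(34+227, 6+55.5) = Gamma(261, 123/2).
Posterior mean = α'/β' = 261/(123/2) = 174/41.

174/41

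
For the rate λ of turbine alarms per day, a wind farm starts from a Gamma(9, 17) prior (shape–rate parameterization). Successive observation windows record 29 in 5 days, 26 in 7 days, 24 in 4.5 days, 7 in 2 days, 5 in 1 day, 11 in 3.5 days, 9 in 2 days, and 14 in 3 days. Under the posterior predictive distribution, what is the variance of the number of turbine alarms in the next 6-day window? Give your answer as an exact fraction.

Total count: 29 + 26 + 24 + 7 + 5 + 11 + 9 + 14 = 125.
Total exposure: 5 + 7 + 4.5 + 2 + 1 + 3.5 + 2 + 3 = 28 days.
By Gamma–Poisson conjugacy, the posterior is Gamma(α + Σx, β + Σt) = Gamma(9 + 125, 17 + 28) = Gamma(134, 45).
The posterior predictive for a window of length T is Negative Binomial with variance T·α'·(β'+T)/β'² = 6·134·51/2025 = 4556/225.

4556/225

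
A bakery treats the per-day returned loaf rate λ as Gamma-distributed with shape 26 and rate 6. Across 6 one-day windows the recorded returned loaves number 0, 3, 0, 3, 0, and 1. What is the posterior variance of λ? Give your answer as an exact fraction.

Total count: 0 + 3 + 0 + 3 + 0 + 1 = 7.
Total exposure: 6 days.
Conjugate update: add total count to the shape and total exposure to the rate, giving Gamma(33, 12).
Posterior variance = α'/β'² = 33/144 = 11/48.

11/48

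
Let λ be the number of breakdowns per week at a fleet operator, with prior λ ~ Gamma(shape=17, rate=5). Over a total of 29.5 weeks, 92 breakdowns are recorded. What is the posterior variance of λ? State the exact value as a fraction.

Total count 92 over total exposure 29.5 weeks.
The Gamma prior is conjugate for the Poisson rate, so λ | data ~ Gamma(17+92, 5+29.5) = Gamma(109, 69/2).
Posterior variance = α'/β'² = 109/(4761/4) = 436/4761.

436/4761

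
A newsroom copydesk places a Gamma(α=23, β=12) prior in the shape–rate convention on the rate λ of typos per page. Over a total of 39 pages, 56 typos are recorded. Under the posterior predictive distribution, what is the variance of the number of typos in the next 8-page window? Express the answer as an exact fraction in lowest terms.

Total count 56 over total exposure 39 pages.
Posterior: α' = 23 + 56 = 79, β' = 12 + 39 = 51.
The posterior predictive for a window of length T is Negative Binomial with variance T·α'·(β'+T)/β'² = 8·79·59/2601 = 37288/2601.

37288/2601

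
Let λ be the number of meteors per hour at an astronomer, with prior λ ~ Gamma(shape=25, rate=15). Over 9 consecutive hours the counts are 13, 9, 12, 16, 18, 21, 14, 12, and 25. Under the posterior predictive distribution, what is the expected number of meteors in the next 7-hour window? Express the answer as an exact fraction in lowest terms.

Total count: 13 + 9 + 12 + 16 + 18 + 21 + 14 + 12 + 25 = 140.
Total exposure: 9 hours.
Gamma(α, β) with Poisson data over total exposure Σt gives posterior Gamma(α+Σx, β+Σt) = Gamma(165, 24).
Predictive mean over a 7-hour window = T·E[λ|data] = 7·165/24 = 385/8.

385/8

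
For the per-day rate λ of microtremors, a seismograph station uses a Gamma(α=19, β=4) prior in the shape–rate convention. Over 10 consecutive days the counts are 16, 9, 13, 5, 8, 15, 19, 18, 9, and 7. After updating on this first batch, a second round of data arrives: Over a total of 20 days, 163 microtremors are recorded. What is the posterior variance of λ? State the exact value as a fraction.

301/1156

Total count: 16 + 9 + 13 + 5 + 8 + 15 + 19 + 18 + 9 + 7 = 119.
Total exposure: 10 days.
After the first batch: Gamma(19 + 119, 4 + 10) = Gamma(138, 14).
Total count 163 over total exposure 20 days.
After the second batch: Gamma(138 + 163, 14 + 20) = Gamma(301, 34).
Posterior variance = α'/β'² = 301/1156.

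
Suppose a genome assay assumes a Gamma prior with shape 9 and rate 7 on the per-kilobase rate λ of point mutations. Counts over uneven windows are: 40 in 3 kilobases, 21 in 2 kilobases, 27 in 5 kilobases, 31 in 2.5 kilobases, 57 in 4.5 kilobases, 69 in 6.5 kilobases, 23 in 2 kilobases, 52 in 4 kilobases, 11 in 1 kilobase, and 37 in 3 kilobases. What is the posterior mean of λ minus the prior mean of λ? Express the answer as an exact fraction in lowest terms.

Total count: 40 + 21 + 27 + 31 + 57 + 69 + 23 + 52 + 11 + 37 = 368.
Total exposure: 3 + 2 + 5 + 2.5 + 4.5 + 6.5 + 2 + 4 + 1 + 3 = 33.5 kilobases.
The Gamma prior is conjugate for the Poisson rate, so λ | data ~ Gamma(9+368, 7+33.5) = Gamma(377, 81/2).
Posterior mean = 377/(81/2) = 754/81; prior mean = 9/7 = 9/7. Difference = 754/81 − 9/7 = 4549/567.

4549/567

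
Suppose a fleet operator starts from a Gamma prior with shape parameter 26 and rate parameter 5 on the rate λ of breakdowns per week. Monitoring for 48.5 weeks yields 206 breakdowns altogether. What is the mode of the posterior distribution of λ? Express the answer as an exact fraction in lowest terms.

462/107

Total count 206 over total exposure 48.5 weeks.
The Gamma prior is conjugate for the Poisson rate, so λ | data ~ Gamma(26+206, 5+48.5) = Gamma(232, 107/2).
Posterior mode = (α'−1)/β' = 231/(107/2) = 462/107.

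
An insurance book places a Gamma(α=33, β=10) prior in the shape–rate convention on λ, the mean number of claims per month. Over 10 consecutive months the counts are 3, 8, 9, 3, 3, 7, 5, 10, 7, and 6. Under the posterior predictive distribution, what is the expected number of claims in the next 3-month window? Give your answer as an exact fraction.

141/10

Total count: 3 + 8 + 9 + 3 + 3 + 7 + 5 + 10 + 7 + 6 = 61.
Total exposure: 10 months.
Posterior: α' = 33 + 61 = 94, β' = 10 + 10 = 20.
Predictive mean over a 3-month window = T·E[λ|data] = 3·94/20 = 141/10.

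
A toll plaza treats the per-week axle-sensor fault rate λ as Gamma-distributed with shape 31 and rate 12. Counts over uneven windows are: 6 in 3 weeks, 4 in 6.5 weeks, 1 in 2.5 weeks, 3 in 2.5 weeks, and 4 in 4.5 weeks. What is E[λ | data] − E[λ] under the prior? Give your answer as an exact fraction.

-373/372

Total count: 6 + 4 + 1 + 3 + 4 = 18.
Total exposure: 3 + 6.5 + 2.5 + 2.5 + 4.5 = 19 weeks.
Gamma(α, β) with Poisson data over total exposure Σt gives posterior Gamma(α+Σx, β+Σt) = Gamma(49, 31).
Posterior mean = 49/31 = 49/31; prior mean = 31/12 = 31/12. Difference = 49/31 − 31/12 = -373/372.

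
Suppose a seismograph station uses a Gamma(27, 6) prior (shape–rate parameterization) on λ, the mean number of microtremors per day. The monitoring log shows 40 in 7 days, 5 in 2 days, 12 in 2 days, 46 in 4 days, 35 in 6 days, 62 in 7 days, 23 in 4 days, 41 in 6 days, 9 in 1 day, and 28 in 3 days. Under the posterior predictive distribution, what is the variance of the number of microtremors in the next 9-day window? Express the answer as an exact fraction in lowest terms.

Total count: 40 + 5 + 12 + 46 + 35 + 62 + 23 + 41 + 9 + 28 = 301.
Total exposure: 7 + 2 + 2 + 4 + 6 + 7 + 4 + 6 + 1 + 3 = 42 days.
By Gamma–Poisson conjugacy, the posterior is Gamma(α + Σx, β + Σt) = Gamma(27 + 301, 6 + 42) = Gamma(328, 48).
The posterior predictive for a window of length T is Negative Binomial with variance T·α'·(β'+T)/β'² = 9·328·57/2304 = 2337/32.

2337/32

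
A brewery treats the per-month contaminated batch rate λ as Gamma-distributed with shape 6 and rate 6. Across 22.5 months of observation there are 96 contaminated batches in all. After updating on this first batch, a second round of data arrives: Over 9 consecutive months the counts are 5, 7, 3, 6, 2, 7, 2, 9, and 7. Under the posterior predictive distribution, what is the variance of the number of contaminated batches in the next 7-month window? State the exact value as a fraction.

2492/75

Total count 96 over total exposure 22.5 months.
After the first batch: Gamma(6 + 96, 6 + 22.5) = Gamma(102, 57/2).
Total count: 5 + 7 + 3 + 6 + 2 + 7 + 2 + 9 + 7 = 48.
Total exposure: 9 months.
After the second batch: Gamma(102 + 48, 57/2 + 9) = Gamma(150, 75/2).
The posterior predictive for a window of length T is Negative Binomial with variance T·α'·(β'+T)/β'² = 7·150·(89/2)/(5625/4) = 2492/75.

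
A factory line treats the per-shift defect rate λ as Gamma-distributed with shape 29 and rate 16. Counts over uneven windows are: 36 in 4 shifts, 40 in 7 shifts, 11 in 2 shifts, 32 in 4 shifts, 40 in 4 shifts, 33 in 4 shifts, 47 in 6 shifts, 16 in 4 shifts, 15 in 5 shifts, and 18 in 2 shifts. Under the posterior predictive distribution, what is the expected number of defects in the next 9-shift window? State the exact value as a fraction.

Total count: 36 + 40 + 11 + 32 + 40 + 33 + 47 + 16 + 15 + 18 = 288.
Total exposure: 4 + 7 + 2 + 4 + 4 + 4 + 6 + 4 + 5 + 2 = 42 shifts.
The Gamma prior is conjugate for the Poisson rate, so λ | data ~ Gamma(29+288, 16+42) = Gamma(317, 58).
Predictive mean over a 9-shift window = T·E[λ|data] = 9·317/58 = 2853/58.

2853/58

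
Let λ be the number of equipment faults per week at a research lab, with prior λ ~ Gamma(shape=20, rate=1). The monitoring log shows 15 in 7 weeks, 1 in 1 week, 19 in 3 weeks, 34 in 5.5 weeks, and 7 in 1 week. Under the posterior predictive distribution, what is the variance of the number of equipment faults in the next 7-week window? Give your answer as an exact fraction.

Total count: 15 + 1 + 19 + 34 + 7 = 76.
Total exposure: 7 + 1 + 3 + 5.5 + 1 = 17.5 weeks.
Gamma(α, β) with Poisson data over total exposure Σt gives posterior Gamma(α+Σx, β+Σt) = Gamma(96, 37/2).
The posterior predictive for a window of length T is Negative Binomial with variance T·α'·(β'+T)/β'² = 7·96·(51/2)/(1369/4) = 68544/1369.

68544/1369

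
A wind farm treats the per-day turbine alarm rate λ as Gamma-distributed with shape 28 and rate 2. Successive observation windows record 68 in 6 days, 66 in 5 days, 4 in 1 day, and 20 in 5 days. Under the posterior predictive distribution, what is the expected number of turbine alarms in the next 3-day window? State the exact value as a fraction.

558/19

Total count: 68 + 66 + 4 + 20 = 158.
Total exposure: 6 + 5 + 1 + 5 = 17 days.
By Gamma–Poisson conjugacy, the posterior is Gamma(α + Σx, β + Σt) = Gamma(28 + 158, 2 + 17) = Gamma(186, 19).
Predictive mean over a 3-day window = T·E[λ|data] = 3·186/19 = 558/19.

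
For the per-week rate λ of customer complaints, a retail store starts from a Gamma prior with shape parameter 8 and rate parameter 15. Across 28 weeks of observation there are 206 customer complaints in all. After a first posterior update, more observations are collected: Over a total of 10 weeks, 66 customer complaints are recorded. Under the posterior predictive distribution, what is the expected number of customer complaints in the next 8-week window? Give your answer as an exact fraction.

2240/53

Total count 206 over total exposure 28 weeks.
After the first batch: Gamma(8 + 206, 15 + 28) = Gamma(214, 43).
Total count 66 over total exposure 10 weeks.
After the second batch: Gamma(214 + 66, 43 + 10) = Gamma(280, 53).
Predictive mean over an 8-week window = T·E[λ|data] = 8·280/53 = 2240/53.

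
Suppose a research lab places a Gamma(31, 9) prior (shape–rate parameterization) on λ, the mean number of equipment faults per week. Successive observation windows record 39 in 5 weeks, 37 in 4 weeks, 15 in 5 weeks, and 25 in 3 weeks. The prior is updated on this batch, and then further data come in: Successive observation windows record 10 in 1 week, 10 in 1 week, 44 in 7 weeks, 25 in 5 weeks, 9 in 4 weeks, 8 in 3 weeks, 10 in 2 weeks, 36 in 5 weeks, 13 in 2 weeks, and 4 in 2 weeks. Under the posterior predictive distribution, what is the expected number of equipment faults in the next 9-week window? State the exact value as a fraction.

Total count: 39 + 37 + 15 + 25 = 116.
Total exposure: 5 + 4 + 5 + 3 = 17 weeks.
After the first batch: Gamma(31 + 116, 9 + 17) = Gamma(147, 26).
Total count: 10 + 10 + 44 + 25 + 9 + 8 + 10 + 36 + 13 + 4 = 169.
Total exposure: 1 + 1 + 7 + 5 + 4 + 3 + 2 + 5 + 2 + 2 = 32 weeks.
After the second batch: Gamma(147 + 169, 26 + 32) = Gamma(316, 58).
Predictive mean over a 9-week window = T·E[λ|data] = 9·316/58 = 1422/29.

1422/29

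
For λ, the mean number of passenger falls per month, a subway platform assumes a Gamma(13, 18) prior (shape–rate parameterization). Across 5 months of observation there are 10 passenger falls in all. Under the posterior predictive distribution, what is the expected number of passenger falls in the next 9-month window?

9

Total count 10 over total exposure 5 months.
Gamma(α, β) with Poisson data over total exposure Σt gives posterior Gamma(α+Σx, β+Σt) = Gamma(23, 23).
Predictive mean over a 9-month window = T·E[λ|data] = 9·23/23 = 9.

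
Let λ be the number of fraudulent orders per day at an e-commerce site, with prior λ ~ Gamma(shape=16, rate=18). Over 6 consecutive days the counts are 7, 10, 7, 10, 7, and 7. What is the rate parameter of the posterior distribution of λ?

Total count: 7 + 10 + 7 + 10 + 7 + 7 = 48.
Total exposure: 6 days.
The Gamma prior is conjugate for the Poisson rate, so λ | data ~ Gamma(16+48, 18+6) = Gamma(64, 24).

24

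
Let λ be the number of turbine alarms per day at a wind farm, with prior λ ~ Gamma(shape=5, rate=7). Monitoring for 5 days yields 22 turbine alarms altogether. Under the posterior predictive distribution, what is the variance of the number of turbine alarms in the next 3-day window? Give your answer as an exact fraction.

135/16

Total count 22 over total exposure 5 days.
The Gamma prior is conjugate for the Poisson rate, so λ | data ~ Gamma(5+22, 7+5) = Gamma(27, 12).
The posterior predictive for a window of length T is Negative Binomial with variance T·α'·(β'+T)/β'² = 3·27·15/144 = 135/16.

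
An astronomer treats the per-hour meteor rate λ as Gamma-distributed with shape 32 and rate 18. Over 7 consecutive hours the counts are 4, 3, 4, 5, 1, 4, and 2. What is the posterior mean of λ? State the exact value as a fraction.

Total count: 4 + 3 + 4 + 5 + 1 + 4 + 2 = 23.
Total exposure: 7 hours.
Gamma(α, β) with Poisson data over total exposure Σt gives posterior Gamma(α+Σx, β+Σt) = Gamma(55, 25).
Posterior mean = α'/β' = 55/25 = 11/5.

11/5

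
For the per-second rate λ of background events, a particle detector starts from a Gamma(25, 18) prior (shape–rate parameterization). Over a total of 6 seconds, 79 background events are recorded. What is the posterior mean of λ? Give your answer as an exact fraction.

Total count 79 over total exposure 6 seconds.
Gamma(α, β) with Poisson data over total exposure Σt gives posterior Gamma(α+Σx, β+Σt) = Gamma(104, 24).
Posterior mean = α'/β' = 104/24 = 13/3.

13/3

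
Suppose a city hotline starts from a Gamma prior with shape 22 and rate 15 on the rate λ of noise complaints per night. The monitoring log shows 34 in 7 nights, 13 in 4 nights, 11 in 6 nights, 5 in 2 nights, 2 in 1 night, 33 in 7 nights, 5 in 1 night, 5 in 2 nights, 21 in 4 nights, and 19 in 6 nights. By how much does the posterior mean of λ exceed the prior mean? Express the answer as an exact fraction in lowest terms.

268/165

Total count: 34 + 13 + 11 + 5 + 2 + 33 + 5 + 5 + 21 + 19 = 148.
Total exposure: 7 + 4 + 6 + 2 + 1 + 7 + 1 + 2 + 4 + 6 = 40 nights.
By Gamma–Poisson conjugacy, the posterior is Gamma(α + Σx, β + Σt) = Gamma(22 + 148, 15 + 40) = Gamma(170, 55).
Posterior mean = 170/55 = 34/11; prior mean = 22/15 = 22/15. Difference = 34/11 − 22/15 = 268/165.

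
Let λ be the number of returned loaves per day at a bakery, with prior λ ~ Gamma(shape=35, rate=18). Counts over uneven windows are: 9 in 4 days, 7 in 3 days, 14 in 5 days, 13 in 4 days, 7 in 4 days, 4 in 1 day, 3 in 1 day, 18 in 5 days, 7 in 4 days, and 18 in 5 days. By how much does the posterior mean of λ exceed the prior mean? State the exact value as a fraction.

5/9

Total count: 9 + 7 + 14 + 13 + 7 + 4 + 3 + 18 + 7 + 18 = 100.
Total exposure: 4 + 3 + 5 + 4 + 4 + 1 + 1 + 5 + 4 + 5 = 36 days.
Gamma(α, β) with Poisson data over total exposure Σt gives posterior Gamma(α+Σx, β+Σt) = Gamma(135, 54).
Posterior mean = 135/54 = 5/2; prior mean = 35/18 = 35/18. Difference = 5/2 − 35/18 = 5/9.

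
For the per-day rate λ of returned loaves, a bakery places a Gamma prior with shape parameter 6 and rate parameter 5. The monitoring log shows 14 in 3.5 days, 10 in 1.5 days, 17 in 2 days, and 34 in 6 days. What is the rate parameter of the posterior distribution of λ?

Total count: 14 + 10 + 17 + 34 = 75.
Total exposure: 3.5 + 1.5 + 2 + 6 = 13 days.
Gamma(α, β) with Poisson data over total exposure Σt gives posterior Gamma(α+Σx, β+Σt) = Gamma(81, 18).

18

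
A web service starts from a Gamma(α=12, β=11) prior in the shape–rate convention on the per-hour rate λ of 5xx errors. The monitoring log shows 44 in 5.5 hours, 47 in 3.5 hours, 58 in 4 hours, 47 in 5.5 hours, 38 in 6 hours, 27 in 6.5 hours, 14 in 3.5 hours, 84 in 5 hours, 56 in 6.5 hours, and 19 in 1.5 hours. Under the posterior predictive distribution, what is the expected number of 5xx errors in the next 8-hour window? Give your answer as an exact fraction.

Total count: 44 + 47 + 58 + 47 + 38 + 27 + 14 + 84 + 56 + 19 = 434.
Total exposure: 5.5 + 3.5 + 4 + 5.5 + 6 + 6.5 + 3.5 + 5 + 6.5 + 1.5 = 47.5 hours.
Gamma(α, β) with Poisson data over total exposure Σt gives posterior Gamma(α+Σx, β+Σt) = Gamma(446, 117/2).
Predictive mean over an 8-hour window = T·E[λ|data] = 8·446/(117/2) = 7136/117.

7136/117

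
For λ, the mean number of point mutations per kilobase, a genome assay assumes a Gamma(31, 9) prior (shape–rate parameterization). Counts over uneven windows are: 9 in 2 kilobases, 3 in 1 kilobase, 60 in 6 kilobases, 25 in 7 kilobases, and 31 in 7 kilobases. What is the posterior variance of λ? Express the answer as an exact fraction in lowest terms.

159/1024

Total count: 9 + 3 + 60 + 25 + 31 = 128.
Total exposure: 2 + 1 + 6 + 7 + 7 = 23 kilobases.
By Gamma–Poisson conjugacy, the posterior is Gamma(α + Σx, β + Σt) = Gamma(31 + 128, 9 + 23) = Gamma(159, 32).
Posterior variance = α'/β'² = 159/1024.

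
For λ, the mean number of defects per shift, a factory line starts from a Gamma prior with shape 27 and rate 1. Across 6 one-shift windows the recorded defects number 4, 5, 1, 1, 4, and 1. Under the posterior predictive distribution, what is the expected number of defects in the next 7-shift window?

43

Total count: 4 + 5 + 1 + 1 + 4 + 1 = 16.
Total exposure: 6 shifts.
Gamma(α, β) with Poisson data over total exposure Σt gives posterior Gamma(α+Σx, β+Σt) = Gamma(43, 7).
Predictive mean over a 7-shift window = T·E[λ|data] = 7·43/7 = 43.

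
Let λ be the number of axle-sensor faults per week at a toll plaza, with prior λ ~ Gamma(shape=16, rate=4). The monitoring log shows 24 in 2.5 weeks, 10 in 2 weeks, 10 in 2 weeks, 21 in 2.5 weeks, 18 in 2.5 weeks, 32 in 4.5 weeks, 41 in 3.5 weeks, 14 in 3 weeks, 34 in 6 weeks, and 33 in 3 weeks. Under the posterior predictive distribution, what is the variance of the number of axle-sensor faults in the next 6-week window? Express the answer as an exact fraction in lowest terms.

Total count: 24 + 10 + 10 + 21 + 18 + 32 + 41 + 14 + 34 + 33 = 237.
Total exposure: 2.5 + 2 + 2 + 2.5 + 2.5 + 4.5 + 3.5 + 3 + 6 + 3 = 31.5 weeks.
By Gamma–Poisson conjugacy, the posterior is Gamma(α + Σx, β + Σt) = Gamma(16 + 237, 4 + 31.5) = Gamma(253, 71/2).
The posterior predictive for a window of length T is Negative Binomial with variance T·α'·(β'+T)/β'² = 6·253·(83/2)/(5041/4) = 251988/5041.

251988/5041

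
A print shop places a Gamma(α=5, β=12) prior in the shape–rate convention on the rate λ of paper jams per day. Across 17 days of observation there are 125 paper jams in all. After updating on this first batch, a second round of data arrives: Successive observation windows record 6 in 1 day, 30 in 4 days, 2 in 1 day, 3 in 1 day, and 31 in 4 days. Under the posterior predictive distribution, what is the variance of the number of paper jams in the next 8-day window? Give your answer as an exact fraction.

1212/25

Total count 125 over total exposure 17 days.
After the first batch: Gamma(5 + 125, 12 + 17) = Gamma(130, 29).
Total count: 6 + 30 + 2 + 3 + 31 = 72.
Total exposure: 1 + 4 + 1 + 1 + 4 = 11 days.
After the second batch: Gamma(130 + 72, 29 + 11) = Gamma(202, 40).
The posterior predictive for a window of length T is Negative Binomial with variance T·α'·(β'+T)/β'² = 8·202·48/1600 = 1212/25.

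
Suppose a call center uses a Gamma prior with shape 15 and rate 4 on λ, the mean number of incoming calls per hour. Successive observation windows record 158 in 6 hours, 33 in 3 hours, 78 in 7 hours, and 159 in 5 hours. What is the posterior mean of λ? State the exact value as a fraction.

Total count: 158 + 33 + 78 + 159 = 428.
Total exposure: 6 + 3 + 7 + 5 = 21 hours.
Posterior: α' = 15 + 428 = 443, β' = 4 + 21 = 25.
Posterior mean = α'/β' = 443/25.

443/25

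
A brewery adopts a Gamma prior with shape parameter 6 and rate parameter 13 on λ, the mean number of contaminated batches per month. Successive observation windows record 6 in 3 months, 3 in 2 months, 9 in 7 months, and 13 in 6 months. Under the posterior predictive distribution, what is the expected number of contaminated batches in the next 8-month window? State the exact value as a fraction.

296/31

Total count: 6 + 3 + 9 + 13 = 31.
Total exposure: 3 + 2 + 7 + 6 = 18 months.
Posterior: α' = 6 + 31 = 37, β' = 13 + 18 = 31.
Predictive mean over an 8-month window = T·E[λ|data] = 8·37/31 = 296/31.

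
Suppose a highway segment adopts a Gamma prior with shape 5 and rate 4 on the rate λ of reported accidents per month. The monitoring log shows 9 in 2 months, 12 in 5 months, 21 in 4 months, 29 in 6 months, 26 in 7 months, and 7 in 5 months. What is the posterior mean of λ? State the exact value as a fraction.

Total count: 9 + 12 + 21 + 29 + 26 + 7 = 104.
Total exposure: 2 + 5 + 4 + 6 + 7 + 5 = 29 months.
Conjugate update: add total count to the shape and total exposure to the rate, giving Gamma(109, 33).
Posterior mean = α'/β' = 109/33.

109/33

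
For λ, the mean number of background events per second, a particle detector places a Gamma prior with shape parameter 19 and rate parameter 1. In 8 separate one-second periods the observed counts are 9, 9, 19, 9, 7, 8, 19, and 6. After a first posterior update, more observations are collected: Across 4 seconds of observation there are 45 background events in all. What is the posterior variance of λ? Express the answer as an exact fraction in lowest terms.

Total count: 9 + 9 + 19 + 9 + 7 + 8 + 19 + 6 = 86.
Total exposure: 8 seconds.
After the first batch: Gamma(19 + 86, 1 + 8) = Gamma(105, 9).
Total count 45 over total exposure 4 seconds.
After the second batch: Gamma(105 + 45, 9 + 4) = Gamma(150, 13).
Posterior variance = α'/β'² = 150/169.

150/169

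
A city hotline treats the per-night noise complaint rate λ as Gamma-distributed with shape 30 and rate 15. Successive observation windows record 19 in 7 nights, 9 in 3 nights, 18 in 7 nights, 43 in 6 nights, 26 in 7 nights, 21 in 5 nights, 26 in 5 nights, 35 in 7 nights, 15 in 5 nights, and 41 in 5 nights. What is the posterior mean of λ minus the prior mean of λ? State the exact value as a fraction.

Total count: 19 + 9 + 18 + 43 + 26 + 21 + 26 + 35 + 15 + 41 = 253.
Total exposure: 7 + 3 + 7 + 6 + 7 + 5 + 5 + 7 + 5 + 5 = 57 nights.
Conjugate update: add total count to the shape and total exposure to the rate, giving Gamma(283, 72).
Posterior mean = 283/72 = 283/72; prior mean = 30/15 = 2. Difference = 283/72 − 2 = 139/72.

139/72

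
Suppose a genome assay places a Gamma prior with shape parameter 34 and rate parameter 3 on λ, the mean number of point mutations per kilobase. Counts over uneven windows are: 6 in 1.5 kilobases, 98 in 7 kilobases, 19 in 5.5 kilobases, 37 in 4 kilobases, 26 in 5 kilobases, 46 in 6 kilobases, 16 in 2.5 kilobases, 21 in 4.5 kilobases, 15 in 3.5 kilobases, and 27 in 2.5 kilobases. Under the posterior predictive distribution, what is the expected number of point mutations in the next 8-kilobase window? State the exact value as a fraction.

184/3

Total count: 6 + 98 + 19 + 37 + 26 + 46 + 16 + 21 + 15 + 27 = 311.
Total exposure: 1.5 + 7 + 5.5 + 4 + 5 + 6 + 2.5 + 4.5 + 3.5 + 2.5 = 42 kilobases.
The Gamma prior is conjugate for the Poisson rate, so λ | data ~ Gamma(34+311, 3+42) = Gamma(345, 45).
Predictive mean over an 8-kilobase window = T·E[λ|data] = 8·345/45 = 184/3.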